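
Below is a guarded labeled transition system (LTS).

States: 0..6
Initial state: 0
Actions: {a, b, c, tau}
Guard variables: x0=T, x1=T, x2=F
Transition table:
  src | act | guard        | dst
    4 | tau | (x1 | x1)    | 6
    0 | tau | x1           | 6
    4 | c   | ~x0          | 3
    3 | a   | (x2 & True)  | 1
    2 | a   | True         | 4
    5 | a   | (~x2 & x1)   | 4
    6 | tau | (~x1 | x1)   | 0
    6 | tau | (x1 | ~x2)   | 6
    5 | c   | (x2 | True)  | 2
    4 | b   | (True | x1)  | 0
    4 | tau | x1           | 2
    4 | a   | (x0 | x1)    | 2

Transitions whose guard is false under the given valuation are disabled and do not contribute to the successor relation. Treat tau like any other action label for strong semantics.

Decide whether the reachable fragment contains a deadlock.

Answer: DEADLOCK-FREE

Working:
R = {0,6}
  0: tau→6  [1 out]
  6: tau→0  tau→6  [2 out]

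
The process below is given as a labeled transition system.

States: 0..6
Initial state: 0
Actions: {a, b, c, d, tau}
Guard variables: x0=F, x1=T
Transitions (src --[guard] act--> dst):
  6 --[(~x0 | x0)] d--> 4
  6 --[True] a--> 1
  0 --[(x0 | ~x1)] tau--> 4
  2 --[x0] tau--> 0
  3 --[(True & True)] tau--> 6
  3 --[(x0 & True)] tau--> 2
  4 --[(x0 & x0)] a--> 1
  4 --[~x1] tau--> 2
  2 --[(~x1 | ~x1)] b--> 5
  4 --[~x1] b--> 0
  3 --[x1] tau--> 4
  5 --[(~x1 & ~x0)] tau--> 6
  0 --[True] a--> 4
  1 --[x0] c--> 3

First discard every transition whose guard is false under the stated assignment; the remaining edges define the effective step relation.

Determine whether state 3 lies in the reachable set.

Guard filter leaves 5 enabled edge(s).
depth 0: {0}
depth 1: {4}  total {0,4}
Reachable = {0,4}

Answer: UNREACHABLE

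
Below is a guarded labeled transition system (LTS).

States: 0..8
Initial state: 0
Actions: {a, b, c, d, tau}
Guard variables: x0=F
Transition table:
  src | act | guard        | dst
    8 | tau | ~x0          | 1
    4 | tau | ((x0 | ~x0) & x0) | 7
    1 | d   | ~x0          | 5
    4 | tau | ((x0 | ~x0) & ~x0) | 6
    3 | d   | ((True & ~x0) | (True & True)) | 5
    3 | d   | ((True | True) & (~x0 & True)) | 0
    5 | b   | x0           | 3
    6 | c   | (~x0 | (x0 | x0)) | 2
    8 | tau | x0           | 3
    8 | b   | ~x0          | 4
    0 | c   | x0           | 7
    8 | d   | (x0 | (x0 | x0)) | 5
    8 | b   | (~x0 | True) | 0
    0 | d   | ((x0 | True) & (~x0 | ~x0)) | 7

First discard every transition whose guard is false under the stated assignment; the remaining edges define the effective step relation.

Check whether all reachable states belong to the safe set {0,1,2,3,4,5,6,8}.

Inv-set: {0,1,2,3,4,5,6,8}
Reachable = {0,7}
  0: safe
  7: VIOLATES
witness against invariant: d → 7

Answer: INVARIANT VIOLATED at state 7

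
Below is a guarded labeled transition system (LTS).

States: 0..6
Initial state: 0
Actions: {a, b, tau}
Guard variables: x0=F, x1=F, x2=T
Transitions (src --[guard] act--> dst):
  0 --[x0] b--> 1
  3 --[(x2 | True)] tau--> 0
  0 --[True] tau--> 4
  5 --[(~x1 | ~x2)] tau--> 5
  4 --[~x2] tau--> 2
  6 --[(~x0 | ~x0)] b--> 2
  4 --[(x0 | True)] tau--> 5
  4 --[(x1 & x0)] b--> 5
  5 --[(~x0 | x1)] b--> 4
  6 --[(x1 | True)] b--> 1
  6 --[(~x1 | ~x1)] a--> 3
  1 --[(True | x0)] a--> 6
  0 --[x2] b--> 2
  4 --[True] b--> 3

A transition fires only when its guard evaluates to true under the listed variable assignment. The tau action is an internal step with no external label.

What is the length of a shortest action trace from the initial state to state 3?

Breadth-first toward 3:
  Layer 0: {0}
  Layer 1: {2,4}
  Layer 2: {3,5}
3 enters at depth 2; path tau·b

Answer: 2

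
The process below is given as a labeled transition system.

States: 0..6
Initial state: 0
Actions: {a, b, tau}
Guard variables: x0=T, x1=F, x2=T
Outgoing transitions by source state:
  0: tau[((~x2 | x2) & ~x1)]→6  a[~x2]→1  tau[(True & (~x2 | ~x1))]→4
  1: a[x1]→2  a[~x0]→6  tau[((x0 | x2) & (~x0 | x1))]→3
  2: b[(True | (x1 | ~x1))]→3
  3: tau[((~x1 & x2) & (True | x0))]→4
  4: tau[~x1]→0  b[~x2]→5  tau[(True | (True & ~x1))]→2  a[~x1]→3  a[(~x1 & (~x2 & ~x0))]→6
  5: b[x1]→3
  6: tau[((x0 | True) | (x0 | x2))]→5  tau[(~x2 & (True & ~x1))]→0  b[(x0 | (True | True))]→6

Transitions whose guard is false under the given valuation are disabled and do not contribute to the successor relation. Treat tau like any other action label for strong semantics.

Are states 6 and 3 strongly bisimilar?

Compute ~ classes (split until stable):
  π0 = {{0,1,2,3,4,5,6}}
  π1 = {{0,3},{1,5},{2},{4},{6}}
  π2 = {{0},{1,5},{2},{3},{4},{6}}
6 equivalence class(es) (converged in 3)
6∈{6}, 3∈{3}

Answer: NOT BISIMILAR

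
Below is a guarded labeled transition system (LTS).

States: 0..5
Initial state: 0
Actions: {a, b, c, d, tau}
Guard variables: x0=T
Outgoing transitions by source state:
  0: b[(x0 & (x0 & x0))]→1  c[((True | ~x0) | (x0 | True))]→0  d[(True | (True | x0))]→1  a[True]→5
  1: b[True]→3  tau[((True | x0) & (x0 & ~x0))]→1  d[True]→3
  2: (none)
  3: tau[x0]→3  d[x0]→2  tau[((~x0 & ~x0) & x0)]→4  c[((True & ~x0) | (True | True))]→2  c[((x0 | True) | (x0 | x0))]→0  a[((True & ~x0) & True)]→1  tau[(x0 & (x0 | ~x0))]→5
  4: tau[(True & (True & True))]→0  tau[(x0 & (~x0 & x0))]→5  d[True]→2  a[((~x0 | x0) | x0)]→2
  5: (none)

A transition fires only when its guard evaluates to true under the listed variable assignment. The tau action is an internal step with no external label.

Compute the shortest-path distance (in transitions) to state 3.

BFS to 3:
  Layer 0: {0}
  Layer 1: {1,5}
  Layer 2: {3}
first hit 3 at d=2 via b·b

Answer: 2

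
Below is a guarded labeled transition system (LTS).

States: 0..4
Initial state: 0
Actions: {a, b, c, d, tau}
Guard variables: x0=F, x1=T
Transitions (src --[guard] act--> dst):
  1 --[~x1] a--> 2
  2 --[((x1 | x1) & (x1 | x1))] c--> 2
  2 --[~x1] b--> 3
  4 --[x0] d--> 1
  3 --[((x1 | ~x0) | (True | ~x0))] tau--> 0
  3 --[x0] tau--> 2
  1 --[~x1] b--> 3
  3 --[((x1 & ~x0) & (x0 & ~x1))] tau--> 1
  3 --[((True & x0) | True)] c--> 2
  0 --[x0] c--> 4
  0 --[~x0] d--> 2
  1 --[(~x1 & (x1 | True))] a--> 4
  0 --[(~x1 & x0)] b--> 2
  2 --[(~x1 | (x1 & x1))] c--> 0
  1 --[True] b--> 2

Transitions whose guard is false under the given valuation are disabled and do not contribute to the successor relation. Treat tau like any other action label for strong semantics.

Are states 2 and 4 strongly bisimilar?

Answer: NOT BISIMILAR

Working:
Refine partition for ~:
  π0 = {{0,1,2,3,4}}
  π1 = {{0},{1},{2},{3},{4}}
Fixed point at round 2; 5 class(es).
2∈{2}, 4∈{4}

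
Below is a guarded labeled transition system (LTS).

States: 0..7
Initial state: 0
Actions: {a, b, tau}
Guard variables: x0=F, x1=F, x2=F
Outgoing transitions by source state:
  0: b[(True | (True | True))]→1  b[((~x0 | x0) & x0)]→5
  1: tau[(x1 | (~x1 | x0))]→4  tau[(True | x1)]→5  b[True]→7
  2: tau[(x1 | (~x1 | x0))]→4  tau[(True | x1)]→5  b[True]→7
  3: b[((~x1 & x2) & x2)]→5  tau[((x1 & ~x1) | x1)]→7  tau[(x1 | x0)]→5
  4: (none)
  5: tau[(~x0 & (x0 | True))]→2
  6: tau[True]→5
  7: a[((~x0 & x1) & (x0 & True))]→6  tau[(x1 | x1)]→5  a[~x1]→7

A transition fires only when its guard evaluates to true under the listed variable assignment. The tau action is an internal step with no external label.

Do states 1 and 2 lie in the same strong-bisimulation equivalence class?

Refine partition for ~:
  round 0: {{0,1,2,3,4,5,6,7}}
  round 1: {{0},{1,2},{3,4},{5,6},{7}}
  round 2: {{0},{1,2},{3,4},{5},{6},{7}}
stable after 3 split(s): 6 block(s)
[1]={1,2}  [2]={1,2}

Answer: BISIMILAR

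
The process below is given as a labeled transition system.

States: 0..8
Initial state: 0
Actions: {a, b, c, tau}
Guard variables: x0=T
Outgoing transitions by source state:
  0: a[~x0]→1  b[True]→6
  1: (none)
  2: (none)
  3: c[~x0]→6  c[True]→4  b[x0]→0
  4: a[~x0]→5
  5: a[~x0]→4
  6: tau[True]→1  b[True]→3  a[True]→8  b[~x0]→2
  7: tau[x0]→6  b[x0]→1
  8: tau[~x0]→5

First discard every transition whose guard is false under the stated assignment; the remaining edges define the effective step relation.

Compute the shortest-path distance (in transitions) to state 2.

Breadth-first toward 2:
  L0 = {0}
  L1 = {6}
  L2 = {1,3,8}
  L3 = {4}
2 never appears.

Answer: UNREACHABLE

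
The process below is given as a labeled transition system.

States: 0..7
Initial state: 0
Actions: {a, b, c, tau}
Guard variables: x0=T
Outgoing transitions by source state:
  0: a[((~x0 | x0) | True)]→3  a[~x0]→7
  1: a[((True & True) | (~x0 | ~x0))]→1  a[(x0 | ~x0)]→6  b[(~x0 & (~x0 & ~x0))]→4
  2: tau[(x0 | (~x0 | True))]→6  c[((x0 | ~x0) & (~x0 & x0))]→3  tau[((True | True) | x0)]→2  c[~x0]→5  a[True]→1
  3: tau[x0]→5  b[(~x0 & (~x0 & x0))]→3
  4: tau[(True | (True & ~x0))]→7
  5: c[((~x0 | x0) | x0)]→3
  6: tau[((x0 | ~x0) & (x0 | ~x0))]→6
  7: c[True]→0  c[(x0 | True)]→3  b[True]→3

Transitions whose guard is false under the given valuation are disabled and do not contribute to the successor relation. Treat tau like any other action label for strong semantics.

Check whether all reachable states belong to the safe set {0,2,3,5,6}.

Answer: INVARIANT HOLDS

Working:
Allowed set {0,2,3,5,6}
Reach set: {0,3,5}
  0: safe
  3: safe
  5: safe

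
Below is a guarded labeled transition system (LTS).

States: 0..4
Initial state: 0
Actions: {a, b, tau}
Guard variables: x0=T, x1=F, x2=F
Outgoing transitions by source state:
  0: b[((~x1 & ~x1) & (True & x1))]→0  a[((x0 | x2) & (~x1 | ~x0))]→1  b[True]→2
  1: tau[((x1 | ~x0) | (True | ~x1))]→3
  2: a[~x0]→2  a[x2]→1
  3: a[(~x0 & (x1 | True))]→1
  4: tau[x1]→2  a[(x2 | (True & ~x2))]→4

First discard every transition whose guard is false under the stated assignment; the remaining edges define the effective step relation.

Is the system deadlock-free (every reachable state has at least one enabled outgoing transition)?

R = {0,1,2,3}
  0: a→1  b→2  [2 exit(s)]
  1: tau→3  [1 exit(s)]
  2: ∅  [no exit]
  3: ∅  [no exit]
Path to 2: b

Answer: DEADLOCK at state 2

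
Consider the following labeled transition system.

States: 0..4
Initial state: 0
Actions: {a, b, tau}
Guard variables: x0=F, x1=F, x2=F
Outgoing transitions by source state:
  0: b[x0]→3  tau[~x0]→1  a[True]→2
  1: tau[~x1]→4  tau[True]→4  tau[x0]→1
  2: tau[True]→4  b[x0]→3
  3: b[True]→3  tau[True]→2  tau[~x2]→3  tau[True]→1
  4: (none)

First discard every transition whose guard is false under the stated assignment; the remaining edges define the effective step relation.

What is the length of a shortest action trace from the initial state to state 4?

Answer: 2

Working:
Layered search for 4:
  depth 0: {0}
  depth 1: {1,2}
  depth 2: {4}
depth(4)=2, e.g. a·tau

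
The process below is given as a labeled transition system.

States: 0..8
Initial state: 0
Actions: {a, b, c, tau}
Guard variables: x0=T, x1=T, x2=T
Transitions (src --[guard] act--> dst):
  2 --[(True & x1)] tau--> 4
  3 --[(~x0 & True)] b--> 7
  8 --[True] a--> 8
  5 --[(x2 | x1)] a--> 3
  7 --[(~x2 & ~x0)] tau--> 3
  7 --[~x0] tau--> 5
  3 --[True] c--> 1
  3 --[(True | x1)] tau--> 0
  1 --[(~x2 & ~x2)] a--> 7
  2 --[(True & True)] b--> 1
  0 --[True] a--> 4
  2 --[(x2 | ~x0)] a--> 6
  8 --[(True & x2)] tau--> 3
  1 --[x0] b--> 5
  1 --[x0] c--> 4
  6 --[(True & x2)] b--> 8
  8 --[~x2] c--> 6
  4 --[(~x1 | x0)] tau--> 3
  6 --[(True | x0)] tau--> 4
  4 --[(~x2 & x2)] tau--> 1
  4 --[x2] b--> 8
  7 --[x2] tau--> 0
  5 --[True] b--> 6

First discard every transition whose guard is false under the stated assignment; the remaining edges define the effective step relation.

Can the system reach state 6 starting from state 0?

Answer: REACHABLE

Working:
Guard filter leaves 17 enabled edge(s).
depth 0: {0}
depth 1: {4}  cumulative {0,4}
depth 2: {3,8}  cumulative {0,3,4,8}
depth 3: {1}  cumulative {0,1,3,4,8}
depth 4: {5}  cumulative {0,1,3,4,5,8}
depth 5: {6}  cumulative {0,1,3,4,5,6,8}
Reach set: {0,1,3,4,5,6,8}
trace reaching 6: a·tau·c·b·b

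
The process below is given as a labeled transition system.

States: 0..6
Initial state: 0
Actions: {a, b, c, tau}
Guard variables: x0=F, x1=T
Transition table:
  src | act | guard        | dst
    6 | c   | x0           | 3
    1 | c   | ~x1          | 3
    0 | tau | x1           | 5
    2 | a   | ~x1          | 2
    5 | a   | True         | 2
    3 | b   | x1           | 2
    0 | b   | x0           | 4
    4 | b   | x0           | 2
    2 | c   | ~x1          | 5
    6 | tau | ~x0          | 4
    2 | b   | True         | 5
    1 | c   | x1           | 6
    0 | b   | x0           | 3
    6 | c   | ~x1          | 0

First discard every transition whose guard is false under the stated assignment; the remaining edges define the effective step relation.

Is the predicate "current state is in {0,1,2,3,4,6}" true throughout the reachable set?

Allowed set {0,1,2,3,4,6}
R = {0,2,5}
  0: ✓
  2: ✓
  5: ✗ unsafe
counterexample path to 5: tau

Answer: INVARIANT VIOLATED at state 5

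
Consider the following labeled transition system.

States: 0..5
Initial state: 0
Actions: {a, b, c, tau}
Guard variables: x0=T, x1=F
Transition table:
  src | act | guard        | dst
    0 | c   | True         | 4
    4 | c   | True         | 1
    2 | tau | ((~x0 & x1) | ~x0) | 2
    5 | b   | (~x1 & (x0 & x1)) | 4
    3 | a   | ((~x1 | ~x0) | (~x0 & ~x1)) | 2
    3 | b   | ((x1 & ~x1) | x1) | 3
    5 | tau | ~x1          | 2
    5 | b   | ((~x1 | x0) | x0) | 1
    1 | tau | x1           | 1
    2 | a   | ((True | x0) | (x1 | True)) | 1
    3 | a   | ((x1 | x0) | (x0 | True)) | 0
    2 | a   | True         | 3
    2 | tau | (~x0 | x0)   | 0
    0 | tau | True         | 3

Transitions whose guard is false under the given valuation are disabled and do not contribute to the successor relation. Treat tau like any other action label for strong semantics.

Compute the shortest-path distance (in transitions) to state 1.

Layered search for 1:
  L0 = {0}
  L1 = {3,4}
  L2 = {1,2}
first hit 1 at d=2 via c·c

Answer: 2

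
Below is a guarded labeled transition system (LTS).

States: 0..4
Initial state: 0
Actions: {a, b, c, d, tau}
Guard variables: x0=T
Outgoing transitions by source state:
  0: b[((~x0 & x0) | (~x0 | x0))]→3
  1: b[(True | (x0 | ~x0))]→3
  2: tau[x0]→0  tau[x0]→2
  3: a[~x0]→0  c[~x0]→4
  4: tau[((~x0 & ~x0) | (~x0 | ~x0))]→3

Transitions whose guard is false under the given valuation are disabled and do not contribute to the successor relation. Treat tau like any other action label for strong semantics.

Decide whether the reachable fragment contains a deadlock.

Answer: DEADLOCK at state 3

Working:
Reachable = {0,3}
  0: b→3  [1 out]
  3: ∅  [no exit]
trace reaching 3: b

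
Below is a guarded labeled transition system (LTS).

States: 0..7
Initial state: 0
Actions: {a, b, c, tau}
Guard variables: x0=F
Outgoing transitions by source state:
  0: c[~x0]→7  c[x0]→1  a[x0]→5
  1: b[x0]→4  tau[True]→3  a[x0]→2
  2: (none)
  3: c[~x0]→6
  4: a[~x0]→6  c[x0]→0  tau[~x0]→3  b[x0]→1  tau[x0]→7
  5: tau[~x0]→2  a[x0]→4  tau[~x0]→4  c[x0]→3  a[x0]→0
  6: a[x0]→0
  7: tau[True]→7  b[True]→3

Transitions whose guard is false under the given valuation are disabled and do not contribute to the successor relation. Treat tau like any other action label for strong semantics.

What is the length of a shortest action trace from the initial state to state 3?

Answer: 2

Trace:
Layered search for 3:
  depth 0: {0}
  depth 1: {7}
  depth 2: {3}
first hit 3 at d=2 via c·b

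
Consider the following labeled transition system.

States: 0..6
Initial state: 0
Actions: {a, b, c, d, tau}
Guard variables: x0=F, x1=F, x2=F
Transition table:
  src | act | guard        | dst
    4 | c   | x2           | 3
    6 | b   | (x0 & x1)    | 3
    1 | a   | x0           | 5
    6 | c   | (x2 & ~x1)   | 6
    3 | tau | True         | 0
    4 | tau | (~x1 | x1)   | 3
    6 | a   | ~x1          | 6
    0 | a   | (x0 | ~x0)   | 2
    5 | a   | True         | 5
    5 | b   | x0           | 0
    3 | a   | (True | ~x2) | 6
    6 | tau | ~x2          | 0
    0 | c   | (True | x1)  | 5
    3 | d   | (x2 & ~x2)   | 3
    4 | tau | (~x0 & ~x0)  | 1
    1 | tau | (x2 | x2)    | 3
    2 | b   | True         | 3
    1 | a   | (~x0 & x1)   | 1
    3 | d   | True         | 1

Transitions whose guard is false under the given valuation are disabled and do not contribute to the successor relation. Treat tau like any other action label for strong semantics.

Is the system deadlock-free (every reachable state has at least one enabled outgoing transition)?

R = {0,1,2,3,5,6}
  0: a→2  c→5  [2 out]
  1: ∅  [STUCK]
  2: b→3  [1 out]
  3: a→6  d→1  tau→0  [3 out]
  5: a→5  [1 out]
  6: a→6  tau→0  [2 out]
witness 1: a·b·d

Answer: DEADLOCK at state 1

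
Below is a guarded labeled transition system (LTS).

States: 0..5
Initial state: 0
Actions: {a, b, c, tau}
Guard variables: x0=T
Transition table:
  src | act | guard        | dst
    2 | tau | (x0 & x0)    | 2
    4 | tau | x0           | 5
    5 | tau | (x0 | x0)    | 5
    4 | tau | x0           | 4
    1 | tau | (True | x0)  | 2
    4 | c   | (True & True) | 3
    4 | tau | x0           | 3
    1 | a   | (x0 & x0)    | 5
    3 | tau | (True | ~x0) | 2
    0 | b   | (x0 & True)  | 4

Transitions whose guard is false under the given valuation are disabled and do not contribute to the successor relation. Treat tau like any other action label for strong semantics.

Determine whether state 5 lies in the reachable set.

Answer: REACHABLE

Trace:
10 transition(s) survive guard evaluation.
depth 0: {0}
depth 1: {4}  cumulative {0,4}
depth 2: {3,5}  cumulative {0,3,4,5}
depth 3: {2}  cumulative {0,2,3,4,5}
Reach set: {0,2,3,4,5}
witness 5: b·tau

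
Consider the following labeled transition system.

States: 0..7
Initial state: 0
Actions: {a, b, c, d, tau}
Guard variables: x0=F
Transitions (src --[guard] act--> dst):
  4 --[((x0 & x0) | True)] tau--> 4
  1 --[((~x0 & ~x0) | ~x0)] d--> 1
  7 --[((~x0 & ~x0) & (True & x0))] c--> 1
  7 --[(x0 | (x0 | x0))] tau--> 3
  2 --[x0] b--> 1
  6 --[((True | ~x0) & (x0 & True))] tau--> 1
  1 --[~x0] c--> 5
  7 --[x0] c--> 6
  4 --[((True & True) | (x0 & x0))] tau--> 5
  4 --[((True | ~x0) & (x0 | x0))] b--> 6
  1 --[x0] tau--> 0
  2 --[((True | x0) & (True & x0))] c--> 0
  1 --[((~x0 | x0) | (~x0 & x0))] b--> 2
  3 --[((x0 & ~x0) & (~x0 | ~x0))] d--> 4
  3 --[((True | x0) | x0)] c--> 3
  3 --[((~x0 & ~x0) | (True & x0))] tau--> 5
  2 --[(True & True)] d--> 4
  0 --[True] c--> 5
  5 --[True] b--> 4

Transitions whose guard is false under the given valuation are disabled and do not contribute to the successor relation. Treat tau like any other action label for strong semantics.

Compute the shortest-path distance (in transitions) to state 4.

Answer: 2

Analysis:
Breadth-first toward 4:
  depth 0: {0}
  depth 1: {5}
  depth 2: {4}
first hit 4 at d=2 via c·b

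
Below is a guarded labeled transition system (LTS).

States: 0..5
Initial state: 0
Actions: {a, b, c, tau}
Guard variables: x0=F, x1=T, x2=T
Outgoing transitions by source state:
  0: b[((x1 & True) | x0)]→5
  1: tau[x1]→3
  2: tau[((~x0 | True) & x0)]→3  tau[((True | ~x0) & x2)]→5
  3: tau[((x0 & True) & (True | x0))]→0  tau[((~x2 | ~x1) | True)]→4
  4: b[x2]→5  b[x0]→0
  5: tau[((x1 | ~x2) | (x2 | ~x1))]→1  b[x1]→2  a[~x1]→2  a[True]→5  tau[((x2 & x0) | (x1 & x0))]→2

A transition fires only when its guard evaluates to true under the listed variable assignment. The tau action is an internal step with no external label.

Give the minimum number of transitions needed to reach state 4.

Breadth-first toward 4:
  depth 0: {0}
  depth 1: {5}
  depth 2: {1,2}
  depth 3: {3}
  depth 4: {4}
first hit 4 at d=4 via b·tau·tau·tau

Answer: 4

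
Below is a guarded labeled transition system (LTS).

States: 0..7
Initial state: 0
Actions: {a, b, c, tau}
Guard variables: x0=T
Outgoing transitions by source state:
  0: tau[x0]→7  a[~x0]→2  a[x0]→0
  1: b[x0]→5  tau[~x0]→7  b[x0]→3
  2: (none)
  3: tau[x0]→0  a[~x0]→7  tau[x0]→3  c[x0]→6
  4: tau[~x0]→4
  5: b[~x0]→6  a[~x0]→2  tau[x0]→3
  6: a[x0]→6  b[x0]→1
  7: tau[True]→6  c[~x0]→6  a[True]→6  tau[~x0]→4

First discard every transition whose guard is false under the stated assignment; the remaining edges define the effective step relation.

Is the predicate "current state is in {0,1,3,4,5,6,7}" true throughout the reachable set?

Answer: INVARIANT HOLDS

Analysis:
Allowed set {0,1,3,4,5,6,7}
Reach set: {0,1,3,5,6,7}
  0: safe
  1: safe
  3: safe
  5: safe
  6: safe
  7: safe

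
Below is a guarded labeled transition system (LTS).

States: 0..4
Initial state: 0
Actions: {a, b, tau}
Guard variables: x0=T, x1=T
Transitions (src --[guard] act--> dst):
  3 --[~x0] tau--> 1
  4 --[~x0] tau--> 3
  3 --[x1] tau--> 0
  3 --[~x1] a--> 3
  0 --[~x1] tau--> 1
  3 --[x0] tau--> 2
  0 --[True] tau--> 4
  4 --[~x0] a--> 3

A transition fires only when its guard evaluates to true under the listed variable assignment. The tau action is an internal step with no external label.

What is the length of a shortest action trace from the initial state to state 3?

BFS to 3:
  depth 0: {0}
  depth 1: {4}
3 never appears.

Answer: UNREACHABLE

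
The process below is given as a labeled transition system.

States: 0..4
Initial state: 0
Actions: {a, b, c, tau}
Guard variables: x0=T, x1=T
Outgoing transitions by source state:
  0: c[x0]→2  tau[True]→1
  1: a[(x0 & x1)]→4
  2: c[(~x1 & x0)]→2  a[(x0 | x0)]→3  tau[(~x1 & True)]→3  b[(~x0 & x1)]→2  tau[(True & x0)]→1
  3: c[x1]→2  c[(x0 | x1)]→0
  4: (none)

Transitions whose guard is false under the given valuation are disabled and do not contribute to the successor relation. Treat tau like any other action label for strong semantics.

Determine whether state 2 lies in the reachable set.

Answer: REACHABLE

Working:
Guard filter leaves 7 enabled edge(s).
Layer 0: {0}
Layer 1: {1,2}  total {0,1,2}
Layer 2: {3,4}  total {0,1,2,3,4}
Reach set: {0,1,2,3,4}
witness 2: c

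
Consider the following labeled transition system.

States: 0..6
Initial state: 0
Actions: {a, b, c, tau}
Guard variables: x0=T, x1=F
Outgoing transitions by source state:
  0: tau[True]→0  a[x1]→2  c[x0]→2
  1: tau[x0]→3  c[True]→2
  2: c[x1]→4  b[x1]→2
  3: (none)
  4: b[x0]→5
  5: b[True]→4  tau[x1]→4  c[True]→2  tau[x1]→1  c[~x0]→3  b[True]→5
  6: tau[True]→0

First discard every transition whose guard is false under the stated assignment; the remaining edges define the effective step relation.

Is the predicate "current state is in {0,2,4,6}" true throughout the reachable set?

Answer: INVARIANT HOLDS

Working:
Safe = {0,2,4,6}
Reach set: {0,2}
  0: safe
  2: safe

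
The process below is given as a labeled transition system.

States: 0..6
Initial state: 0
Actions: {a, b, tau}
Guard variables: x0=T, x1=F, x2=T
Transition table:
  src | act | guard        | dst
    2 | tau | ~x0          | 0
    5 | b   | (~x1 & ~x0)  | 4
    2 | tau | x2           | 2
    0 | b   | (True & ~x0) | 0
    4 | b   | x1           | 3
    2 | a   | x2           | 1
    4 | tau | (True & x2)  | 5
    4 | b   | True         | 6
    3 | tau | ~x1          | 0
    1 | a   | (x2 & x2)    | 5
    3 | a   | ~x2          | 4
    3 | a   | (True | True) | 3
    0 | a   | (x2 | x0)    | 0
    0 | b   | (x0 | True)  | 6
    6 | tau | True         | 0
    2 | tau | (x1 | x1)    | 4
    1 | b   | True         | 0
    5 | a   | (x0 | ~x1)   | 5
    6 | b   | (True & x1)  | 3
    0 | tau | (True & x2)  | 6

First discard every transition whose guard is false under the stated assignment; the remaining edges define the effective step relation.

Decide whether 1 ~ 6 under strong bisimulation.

Answer: NOT BISIMILAR

Working:
Compute ~ classes (split until stable):
  π0 = {{0,1,2,3,4,5,6}}
  π1 = {{0},{1},{2,3},{4},{5},{6}}
  π2 = {{0},{1},{2},{3},{4},{5},{6}}
stable after 3 split(s): 7 block(s)
1∈{1}, 6∈{6}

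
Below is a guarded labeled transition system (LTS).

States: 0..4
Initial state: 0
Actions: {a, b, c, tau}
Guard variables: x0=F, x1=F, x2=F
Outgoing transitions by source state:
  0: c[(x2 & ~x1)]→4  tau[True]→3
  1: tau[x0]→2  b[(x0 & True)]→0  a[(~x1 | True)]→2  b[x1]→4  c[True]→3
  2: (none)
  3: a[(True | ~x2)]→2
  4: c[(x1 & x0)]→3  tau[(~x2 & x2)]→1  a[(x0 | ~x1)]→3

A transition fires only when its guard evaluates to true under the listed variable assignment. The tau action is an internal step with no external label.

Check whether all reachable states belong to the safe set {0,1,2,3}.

Answer: INVARIANT HOLDS

Analysis:
Safe = {0,1,2,3}
Reachable = {0,2,3}
  0: ok
  2: ok
  3: ok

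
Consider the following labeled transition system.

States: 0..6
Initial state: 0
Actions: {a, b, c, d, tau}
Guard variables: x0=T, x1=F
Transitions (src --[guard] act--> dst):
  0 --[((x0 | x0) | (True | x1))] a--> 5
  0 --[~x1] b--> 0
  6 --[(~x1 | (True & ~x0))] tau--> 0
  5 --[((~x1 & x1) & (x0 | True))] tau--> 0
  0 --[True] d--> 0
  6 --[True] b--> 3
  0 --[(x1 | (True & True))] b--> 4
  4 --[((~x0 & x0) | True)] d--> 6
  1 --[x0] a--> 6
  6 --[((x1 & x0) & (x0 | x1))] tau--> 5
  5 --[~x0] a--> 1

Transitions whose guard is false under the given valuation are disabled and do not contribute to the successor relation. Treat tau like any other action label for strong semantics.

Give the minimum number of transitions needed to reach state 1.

Breadth-first toward 1:
  L0 = {0}
  L1 = {4,5}
  L2 = {6}
  L3 = {3}
1 never appears.

Answer: UNREACHABLE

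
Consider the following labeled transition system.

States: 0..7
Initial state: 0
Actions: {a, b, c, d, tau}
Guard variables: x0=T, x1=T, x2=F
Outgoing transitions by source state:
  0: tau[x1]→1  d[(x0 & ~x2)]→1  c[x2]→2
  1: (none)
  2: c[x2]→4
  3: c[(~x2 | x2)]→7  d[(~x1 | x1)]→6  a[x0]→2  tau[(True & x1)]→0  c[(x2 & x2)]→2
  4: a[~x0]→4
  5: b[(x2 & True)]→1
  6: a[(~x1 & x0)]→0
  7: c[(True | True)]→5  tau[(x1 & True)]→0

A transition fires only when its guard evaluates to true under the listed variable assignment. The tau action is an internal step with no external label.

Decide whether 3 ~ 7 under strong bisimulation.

Compute ~ classes (split until stable):
  π0 = {{0,1,2,3,4,5,6,7}}
  π1 = {{0},{1,2,4,5,6},{3},{7}}
Fixed point at round 2; 4 class(es).
3∈{3}, 7∈{7}

Answer: NOT BISIMILAR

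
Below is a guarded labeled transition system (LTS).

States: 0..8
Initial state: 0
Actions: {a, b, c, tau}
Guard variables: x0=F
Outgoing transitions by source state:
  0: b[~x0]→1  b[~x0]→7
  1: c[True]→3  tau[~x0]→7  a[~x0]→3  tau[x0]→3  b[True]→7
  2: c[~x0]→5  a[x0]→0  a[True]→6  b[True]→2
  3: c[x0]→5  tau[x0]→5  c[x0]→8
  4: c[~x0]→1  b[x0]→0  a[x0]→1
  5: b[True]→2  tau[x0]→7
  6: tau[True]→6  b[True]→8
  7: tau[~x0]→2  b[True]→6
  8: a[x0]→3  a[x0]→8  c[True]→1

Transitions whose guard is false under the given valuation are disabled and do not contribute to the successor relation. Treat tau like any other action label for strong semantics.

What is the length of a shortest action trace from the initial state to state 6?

Answer: 2

Trace:
BFS to 6:
  depth 0: {0}
  depth 1: {1,7}
  depth 2: {2,3,6}
first hit 6 at d=2 via b·b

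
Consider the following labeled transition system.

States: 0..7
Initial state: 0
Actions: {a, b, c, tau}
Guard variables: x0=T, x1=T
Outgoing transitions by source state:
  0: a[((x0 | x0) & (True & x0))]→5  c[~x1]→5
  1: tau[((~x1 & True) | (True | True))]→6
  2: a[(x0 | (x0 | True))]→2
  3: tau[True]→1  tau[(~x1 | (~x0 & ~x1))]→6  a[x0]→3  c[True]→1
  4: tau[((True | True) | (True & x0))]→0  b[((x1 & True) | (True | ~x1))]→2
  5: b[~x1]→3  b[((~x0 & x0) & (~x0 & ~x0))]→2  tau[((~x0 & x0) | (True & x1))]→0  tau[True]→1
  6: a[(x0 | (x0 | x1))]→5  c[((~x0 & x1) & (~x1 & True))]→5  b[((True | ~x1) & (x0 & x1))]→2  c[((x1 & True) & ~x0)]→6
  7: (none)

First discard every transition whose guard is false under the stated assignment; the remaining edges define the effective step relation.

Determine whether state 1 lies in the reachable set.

Answer: REACHABLE

Analysis:
Guard filter leaves 12 enabled edge(s).
Layer 0: {0}
Layer 1: {5}  cumulative {0,5}
Layer 2: {1}  cumulative {0,1,5}
Layer 3: {6}  cumulative {0,1,5,6}
Layer 4: {2}  cumulative {0,1,2,5,6}
Reach set: {0,1,2,5,6}
witness 1: a·tau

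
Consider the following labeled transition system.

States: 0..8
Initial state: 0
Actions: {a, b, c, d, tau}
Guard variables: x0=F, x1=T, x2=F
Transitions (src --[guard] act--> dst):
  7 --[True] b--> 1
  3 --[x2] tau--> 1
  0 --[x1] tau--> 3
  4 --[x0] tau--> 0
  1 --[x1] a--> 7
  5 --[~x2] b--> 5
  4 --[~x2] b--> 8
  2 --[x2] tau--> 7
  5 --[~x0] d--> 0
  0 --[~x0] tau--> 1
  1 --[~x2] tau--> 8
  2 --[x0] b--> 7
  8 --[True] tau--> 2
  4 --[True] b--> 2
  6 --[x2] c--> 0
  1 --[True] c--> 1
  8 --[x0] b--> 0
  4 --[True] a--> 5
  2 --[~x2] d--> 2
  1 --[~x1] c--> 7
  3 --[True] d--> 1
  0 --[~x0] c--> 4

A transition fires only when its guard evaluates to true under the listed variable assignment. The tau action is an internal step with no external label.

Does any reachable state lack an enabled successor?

R = {0,1,2,3,4,5,7,8}
  0: c→4  tau→1  tau→3  [3 exit(s)]
  1: a→7  c→1  tau→8  [3 exit(s)]
  2: d→2  [1 exit(s)]
  3: d→1  [1 exit(s)]
  4: a→5  b→2  b→8  [3 exit(s)]
  5: b→5  d→0  [2 exit(s)]
  7: b→1  [1 exit(s)]
  8: tau→2  [1 exit(s)]

Answer: DEADLOCK-FREE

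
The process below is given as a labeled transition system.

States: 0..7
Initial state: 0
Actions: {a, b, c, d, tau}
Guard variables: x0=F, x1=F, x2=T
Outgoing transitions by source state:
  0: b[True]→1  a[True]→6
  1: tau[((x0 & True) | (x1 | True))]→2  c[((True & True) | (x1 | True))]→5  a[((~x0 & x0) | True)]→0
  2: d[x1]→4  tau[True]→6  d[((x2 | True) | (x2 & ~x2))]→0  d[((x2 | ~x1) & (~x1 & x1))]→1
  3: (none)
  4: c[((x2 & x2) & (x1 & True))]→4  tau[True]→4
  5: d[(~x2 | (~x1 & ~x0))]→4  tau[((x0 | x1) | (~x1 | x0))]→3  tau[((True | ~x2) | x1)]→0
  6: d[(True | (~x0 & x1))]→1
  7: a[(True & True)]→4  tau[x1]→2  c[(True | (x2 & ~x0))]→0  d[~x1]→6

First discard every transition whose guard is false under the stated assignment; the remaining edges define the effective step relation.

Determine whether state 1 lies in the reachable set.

Answer: REACHABLE

Working:
After dropping false guards: 15 live edges.
L0 = {0}
L1 = {1,6}  cumulative {0,1,6}
L2 = {2,5}  cumulative {0,1,2,5,6}
L3 = {3,4}  cumulative {0,1,2,3,4,5,6}
Reach set: {0,1,2,3,4,5,6}
Path to 1: b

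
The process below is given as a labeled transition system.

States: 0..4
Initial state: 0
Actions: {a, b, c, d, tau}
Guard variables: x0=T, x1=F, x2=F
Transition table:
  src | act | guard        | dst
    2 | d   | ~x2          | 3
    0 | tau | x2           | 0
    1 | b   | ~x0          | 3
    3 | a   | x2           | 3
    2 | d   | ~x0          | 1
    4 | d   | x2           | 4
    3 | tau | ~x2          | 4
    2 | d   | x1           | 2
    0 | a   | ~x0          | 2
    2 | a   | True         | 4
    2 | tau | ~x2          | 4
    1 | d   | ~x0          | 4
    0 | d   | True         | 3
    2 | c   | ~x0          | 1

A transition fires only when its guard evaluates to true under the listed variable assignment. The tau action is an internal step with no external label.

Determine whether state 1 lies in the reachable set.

Answer: UNREACHABLE

Working:
After dropping false guards: 5 live edges.
depth 0: {0}
depth 1: {3}  now seen {0,3}
depth 2: {4}  now seen {0,3,4}
Reach set: {0,3,4}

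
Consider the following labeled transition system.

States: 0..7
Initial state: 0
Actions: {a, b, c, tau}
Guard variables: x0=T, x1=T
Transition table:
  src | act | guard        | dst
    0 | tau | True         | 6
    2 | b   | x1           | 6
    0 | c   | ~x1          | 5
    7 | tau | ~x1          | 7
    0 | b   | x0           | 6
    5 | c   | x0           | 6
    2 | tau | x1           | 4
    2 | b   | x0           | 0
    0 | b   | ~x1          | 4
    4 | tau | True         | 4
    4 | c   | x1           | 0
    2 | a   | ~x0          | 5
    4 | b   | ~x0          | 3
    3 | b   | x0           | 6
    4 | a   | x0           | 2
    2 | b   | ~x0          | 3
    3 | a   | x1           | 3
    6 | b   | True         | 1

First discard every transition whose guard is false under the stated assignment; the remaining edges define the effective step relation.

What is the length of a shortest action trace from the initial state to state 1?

BFS to 1:
  Layer 0: {0}
  Layer 1: {6}
  Layer 2: {1}
1 enters at depth 2; path b·b

Answer: 2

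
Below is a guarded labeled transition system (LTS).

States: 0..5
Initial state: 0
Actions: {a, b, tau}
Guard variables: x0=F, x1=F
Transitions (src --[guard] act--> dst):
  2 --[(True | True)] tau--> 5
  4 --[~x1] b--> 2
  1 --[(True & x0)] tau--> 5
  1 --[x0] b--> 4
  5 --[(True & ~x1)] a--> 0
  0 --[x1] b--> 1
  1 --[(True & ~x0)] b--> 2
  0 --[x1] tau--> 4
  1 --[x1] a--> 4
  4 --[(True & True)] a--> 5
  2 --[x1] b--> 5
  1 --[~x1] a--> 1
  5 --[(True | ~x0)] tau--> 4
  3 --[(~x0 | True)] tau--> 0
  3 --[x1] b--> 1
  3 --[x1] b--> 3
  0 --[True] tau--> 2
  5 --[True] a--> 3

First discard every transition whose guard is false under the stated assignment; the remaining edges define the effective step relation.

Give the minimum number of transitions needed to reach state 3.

BFS to 3:
  Layer 0: {0}
  Layer 1: {2}
  Layer 2: {5}
  Layer 3: {3,4}
3 enters at depth 3; path tau·tau·a

Answer: 3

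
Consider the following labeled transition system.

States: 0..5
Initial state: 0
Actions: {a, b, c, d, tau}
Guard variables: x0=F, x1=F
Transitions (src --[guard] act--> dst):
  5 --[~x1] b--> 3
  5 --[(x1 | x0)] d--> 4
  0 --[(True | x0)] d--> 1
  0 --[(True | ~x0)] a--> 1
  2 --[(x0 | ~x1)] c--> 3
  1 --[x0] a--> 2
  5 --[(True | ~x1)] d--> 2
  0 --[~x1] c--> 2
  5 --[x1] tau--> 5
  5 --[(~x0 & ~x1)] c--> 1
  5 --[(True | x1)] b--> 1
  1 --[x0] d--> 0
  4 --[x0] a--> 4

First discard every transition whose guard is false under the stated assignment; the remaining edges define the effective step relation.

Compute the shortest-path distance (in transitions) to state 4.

Breadth-first toward 4:
  Layer 0: {0}
  Layer 1: {1,2}
  Layer 2: {3}
4 never appears.

Answer: UNREACHABLE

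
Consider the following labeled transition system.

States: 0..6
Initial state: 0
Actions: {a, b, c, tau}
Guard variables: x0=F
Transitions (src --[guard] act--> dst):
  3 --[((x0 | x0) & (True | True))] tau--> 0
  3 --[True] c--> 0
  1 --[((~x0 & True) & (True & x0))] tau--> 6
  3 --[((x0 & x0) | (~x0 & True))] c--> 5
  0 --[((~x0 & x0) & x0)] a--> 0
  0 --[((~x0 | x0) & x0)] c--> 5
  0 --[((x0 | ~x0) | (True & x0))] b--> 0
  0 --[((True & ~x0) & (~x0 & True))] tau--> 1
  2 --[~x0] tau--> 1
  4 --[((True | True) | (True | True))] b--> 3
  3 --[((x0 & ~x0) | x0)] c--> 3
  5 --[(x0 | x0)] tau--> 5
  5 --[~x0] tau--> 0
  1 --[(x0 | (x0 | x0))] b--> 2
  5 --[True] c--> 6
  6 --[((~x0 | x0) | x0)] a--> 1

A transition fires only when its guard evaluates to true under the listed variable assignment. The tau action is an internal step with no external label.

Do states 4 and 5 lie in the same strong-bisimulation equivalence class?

Answer: NOT BISIMILAR

Trace:
Bisimulation quotient by refinement:
  round 0: {{0,1,2,3,4,5,6}}
  round 1: {{0},{1},{2},{3},{4},{5},{6}}
Fixed point at round 2; 7 class(es).
[4]={4}  [5]={5}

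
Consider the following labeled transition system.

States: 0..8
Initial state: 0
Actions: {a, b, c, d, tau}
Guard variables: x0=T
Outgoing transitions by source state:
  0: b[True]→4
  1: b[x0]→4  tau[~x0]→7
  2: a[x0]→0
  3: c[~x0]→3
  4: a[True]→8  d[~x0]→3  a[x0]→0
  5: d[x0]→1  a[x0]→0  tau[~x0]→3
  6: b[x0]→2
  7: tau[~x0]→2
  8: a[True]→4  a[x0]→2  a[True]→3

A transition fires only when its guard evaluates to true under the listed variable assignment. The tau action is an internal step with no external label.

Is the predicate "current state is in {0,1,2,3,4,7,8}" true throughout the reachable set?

Answer: INVARIANT HOLDS

Trace:
Safe = {0,1,2,3,4,7,8}
R = {0,2,3,4,8}
  0: safe
  2: safe
  3: safe
  4: safe
  8: safe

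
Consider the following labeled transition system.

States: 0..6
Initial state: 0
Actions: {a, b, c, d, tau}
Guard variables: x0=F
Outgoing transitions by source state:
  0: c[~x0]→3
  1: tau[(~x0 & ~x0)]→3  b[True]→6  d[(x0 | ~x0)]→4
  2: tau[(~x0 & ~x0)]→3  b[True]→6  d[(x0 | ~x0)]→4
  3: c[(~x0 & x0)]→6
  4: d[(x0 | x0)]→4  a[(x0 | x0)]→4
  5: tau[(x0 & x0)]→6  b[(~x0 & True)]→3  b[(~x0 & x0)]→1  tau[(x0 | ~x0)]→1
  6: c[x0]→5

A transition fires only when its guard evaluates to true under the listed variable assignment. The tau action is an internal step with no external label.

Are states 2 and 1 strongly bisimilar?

Answer: BISIMILAR

Trace:
Bisimulation quotient by refinement:
  P[0] = {{0,1,2,3,4,5,6}}
  P[1] = {{0},{1,2},{3,4,6},{5}}
stable after 2 split(s): 4 block(s)
class of 2: {1,2}; class of 1: {1,2}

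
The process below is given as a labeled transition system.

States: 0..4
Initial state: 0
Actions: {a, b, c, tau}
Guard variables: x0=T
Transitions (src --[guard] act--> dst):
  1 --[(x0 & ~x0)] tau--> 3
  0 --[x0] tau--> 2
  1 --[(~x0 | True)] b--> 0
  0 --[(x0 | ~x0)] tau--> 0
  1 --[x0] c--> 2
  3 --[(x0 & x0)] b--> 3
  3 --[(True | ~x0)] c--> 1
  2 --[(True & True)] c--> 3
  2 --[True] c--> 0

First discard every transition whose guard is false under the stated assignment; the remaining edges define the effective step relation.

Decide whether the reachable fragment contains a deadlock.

Answer: DEADLOCK-FREE

Analysis:
R = {0,1,2,3}
  0: tau→0  tau→2  [deg 2]
  1: b→0  c→2  [deg 2]
  2: c→0  c→3  [deg 2]
  3: b→3  c→1  [deg 2]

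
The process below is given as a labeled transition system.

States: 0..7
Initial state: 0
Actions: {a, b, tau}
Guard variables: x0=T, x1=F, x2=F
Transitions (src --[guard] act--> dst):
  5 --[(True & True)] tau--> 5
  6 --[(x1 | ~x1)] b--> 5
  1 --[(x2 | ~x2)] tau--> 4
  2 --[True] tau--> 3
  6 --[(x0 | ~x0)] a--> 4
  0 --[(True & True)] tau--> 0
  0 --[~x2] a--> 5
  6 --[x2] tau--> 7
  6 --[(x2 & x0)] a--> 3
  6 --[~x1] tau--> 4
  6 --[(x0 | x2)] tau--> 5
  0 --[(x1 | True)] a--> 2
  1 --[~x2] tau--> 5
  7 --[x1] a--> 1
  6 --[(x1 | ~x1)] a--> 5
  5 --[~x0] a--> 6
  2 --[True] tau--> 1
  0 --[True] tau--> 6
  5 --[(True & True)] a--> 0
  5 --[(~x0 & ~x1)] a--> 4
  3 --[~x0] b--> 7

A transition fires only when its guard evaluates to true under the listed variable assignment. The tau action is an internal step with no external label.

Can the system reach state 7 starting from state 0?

Answer: UNREACHABLE

Working:
After dropping false guards: 15 live edges.
Layer 0: {0}
Layer 1: {2,5,6}  now seen {0,2,5,6}
Layer 2: {1,3,4}  now seen {0,1,2,3,4,5,6}
Reachable = {0,1,2,3,4,5,6}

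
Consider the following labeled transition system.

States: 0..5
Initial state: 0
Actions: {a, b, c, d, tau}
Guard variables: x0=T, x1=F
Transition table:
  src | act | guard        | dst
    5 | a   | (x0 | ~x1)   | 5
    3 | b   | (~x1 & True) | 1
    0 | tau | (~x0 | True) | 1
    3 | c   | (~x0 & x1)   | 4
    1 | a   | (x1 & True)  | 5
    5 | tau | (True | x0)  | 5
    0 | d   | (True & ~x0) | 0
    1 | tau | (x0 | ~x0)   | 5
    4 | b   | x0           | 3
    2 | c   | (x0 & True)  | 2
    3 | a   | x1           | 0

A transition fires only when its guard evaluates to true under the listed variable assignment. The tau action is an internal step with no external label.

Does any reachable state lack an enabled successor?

Reach set: {0,1,5}
  0: tau→1  [1 out]
  1: tau→5  [1 out]
  5: a→5  tau→5  [2 out]

Answer: DEADLOCK-FREE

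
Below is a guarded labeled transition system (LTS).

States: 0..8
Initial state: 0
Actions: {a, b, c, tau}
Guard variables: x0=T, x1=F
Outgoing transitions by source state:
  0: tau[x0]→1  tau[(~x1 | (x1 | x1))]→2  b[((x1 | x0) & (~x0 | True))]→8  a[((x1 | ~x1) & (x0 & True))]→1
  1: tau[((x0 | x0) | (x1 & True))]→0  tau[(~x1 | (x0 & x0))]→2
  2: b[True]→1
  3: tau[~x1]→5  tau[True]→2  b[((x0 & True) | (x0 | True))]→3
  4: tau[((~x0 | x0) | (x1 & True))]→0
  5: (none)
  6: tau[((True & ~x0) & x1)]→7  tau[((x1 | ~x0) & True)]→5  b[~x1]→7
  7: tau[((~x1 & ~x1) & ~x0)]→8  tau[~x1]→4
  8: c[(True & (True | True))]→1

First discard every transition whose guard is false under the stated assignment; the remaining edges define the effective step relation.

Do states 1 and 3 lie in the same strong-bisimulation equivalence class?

Compute ~ classes (split until stable):
  π0 = {{0,1,2,3,4,5,6,7,8}}
  π1 = {{0},{1,4,7},{2,6},{3},{5},{8}}
  π2 = {{0},{1},{2,6},{3},{4},{5},{7},{8}}
  π3 = {{0},{1},{2},{3},{4},{5},{6},{7},{8}}
9 equivalence class(es) (converged in 4)
[1]={1}  [3]={3}

Answer: NOT BISIMILAR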